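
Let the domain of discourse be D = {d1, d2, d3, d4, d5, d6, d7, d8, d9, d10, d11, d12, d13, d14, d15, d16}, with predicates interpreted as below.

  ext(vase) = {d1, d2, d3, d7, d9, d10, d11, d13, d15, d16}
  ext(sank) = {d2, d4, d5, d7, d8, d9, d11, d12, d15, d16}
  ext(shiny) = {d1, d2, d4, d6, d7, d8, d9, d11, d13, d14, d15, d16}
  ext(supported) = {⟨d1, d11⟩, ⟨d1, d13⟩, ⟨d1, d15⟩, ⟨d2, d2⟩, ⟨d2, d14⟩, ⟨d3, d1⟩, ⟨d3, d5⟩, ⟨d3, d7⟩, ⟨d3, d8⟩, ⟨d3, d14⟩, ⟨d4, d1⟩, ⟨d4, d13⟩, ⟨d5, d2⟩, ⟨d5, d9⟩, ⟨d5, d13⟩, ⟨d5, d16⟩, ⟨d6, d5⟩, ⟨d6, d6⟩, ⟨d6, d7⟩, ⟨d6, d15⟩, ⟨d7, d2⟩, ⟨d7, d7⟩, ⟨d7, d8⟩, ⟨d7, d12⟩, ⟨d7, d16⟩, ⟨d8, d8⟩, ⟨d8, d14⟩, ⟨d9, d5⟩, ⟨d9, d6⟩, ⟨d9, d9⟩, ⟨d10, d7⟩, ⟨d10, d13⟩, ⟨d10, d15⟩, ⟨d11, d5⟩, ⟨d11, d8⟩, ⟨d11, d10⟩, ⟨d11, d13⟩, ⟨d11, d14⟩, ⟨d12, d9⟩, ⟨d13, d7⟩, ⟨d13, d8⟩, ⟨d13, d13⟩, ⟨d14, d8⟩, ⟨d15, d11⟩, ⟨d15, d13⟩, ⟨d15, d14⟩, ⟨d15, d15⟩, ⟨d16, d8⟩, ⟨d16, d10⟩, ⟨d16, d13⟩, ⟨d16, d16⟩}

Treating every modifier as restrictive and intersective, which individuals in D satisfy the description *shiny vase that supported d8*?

{d7, d11, d13, d16}

⟦that supported d8⟧ = {x : ⟨x, d8⟩ ∈ ⟦supported⟧} = {d3, d7, d8, d11, d13, d14, d16}
⟦vase⟧ = {d1, d2, d3, d7, d9, d10, d11, d13, d15, d16}
… ∩ ⟦that supported d8⟧ = {d1, d2, d3, d7, d9, d10, d11, d13, d15, d16} ∩ {d3, d7, d8, d11, d13, d14, d16} = {d3, d7, d11, d13, d16}
… ∩ ⟦shiny⟧ = {d3, d7, d11, d13, d16} ∩ {d1, d2, d4, d6, d7, d8, d9, d11, d13, d14, d15, d16} = {d7, d11, d13, d16}
So ⟦shiny vase that supported d8⟧ = {d7, d11, d13, d16}.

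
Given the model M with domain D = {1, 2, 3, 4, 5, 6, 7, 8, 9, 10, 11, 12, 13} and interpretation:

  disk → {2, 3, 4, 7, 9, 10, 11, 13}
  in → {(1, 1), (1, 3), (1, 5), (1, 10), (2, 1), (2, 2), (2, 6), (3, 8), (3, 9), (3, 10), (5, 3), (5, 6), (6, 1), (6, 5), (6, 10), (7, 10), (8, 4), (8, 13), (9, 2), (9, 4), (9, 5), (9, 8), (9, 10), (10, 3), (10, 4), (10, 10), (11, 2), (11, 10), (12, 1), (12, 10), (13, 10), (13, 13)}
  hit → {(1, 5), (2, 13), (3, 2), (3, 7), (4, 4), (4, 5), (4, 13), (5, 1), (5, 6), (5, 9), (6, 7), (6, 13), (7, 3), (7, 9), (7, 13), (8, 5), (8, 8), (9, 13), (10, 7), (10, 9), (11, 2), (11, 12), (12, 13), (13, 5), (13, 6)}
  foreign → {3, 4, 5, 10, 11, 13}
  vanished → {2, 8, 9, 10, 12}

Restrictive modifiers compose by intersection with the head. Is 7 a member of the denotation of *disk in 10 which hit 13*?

⟦in 10⟧ = {x : ⟨x, 10⟩ ∈ ⟦in⟧} = {1, 3, 6, 7, 9, 10, 11, 12, 13}
⟦which hit 13⟧ = {x : ⟨x, 13⟩ ∈ ⟦hit⟧} = {2, 4, 6, 7, 9, 12}
⟦disk⟧ = {2, 3, 4, 7, 9, 10, 11, 13}
… ∩ ⟦in 10⟧ = {2, 3, 4, 7, 9, 10, 11, 13} ∩ {1, 3, 6, 7, 9, 10, 11, 12, 13} = {3, 7, 9, 10, 11, 13}
… ∩ ⟦which hit 13⟧ = {3, 7, 9, 10, 11, 13} ∩ {2, 4, 6, 7, 9, 12} = {7, 9}
⟦disk in 10 which hit 13⟧ = {7, 9}; 7 ∈ this set.

yes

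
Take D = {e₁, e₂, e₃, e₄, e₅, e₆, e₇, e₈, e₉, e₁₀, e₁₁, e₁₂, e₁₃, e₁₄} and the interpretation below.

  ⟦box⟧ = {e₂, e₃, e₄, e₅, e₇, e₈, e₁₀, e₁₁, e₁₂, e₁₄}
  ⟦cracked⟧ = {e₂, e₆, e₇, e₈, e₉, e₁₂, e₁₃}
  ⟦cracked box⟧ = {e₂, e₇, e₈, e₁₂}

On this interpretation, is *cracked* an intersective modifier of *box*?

⟦cracked⟧ ∩ ⟦box⟧ = {e₂, e₆, e₇, e₈, e₉, e₁₂, e₁₃} ∩ {e₂, e₃, e₄, e₅, e₇, e₈, e₁₀, e₁₁, e₁₂, e₁₄} = {e₂, e₇, e₈, e₁₂}
Observed ⟦cracked box⟧ = {e₂, e₇, e₈, e₁₂}.
These coincide, so the modifier is intersective here.

yes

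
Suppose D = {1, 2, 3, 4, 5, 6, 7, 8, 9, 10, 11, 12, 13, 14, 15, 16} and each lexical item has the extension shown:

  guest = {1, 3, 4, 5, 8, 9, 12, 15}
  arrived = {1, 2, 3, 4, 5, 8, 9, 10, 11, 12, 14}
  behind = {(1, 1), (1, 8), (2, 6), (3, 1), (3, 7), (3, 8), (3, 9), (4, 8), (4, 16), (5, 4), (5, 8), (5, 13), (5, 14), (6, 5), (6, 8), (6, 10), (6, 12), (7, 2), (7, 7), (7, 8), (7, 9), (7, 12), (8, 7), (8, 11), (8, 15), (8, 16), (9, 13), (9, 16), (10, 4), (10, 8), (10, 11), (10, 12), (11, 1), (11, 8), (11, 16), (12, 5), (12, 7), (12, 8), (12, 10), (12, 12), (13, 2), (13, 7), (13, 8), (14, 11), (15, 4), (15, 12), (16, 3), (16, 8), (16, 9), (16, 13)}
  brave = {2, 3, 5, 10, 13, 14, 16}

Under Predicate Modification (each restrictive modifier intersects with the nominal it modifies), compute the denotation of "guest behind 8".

⟦behind 8⟧ = {x : ⟨x, 8⟩ ∈ ⟦behind⟧} = {1, 3, 4, 5, 6, 7, 10, 11, 12, 13, 16}
⟦guest⟧ = {1, 3, 4, 5, 8, 9, 12, 15}
… ∩ ⟦behind 8⟧ = {1, 3, 4, 5, 8, 9, 12, 15} ∩ {1, 3, 4, 5, 6, 7, 10, 11, 12, 13, 16} = {1, 3, 4, 5, 12}
So ⟦guest behind 8⟧ = {1, 3, 4, 5, 12}.

{1, 3, 4, 5, 12}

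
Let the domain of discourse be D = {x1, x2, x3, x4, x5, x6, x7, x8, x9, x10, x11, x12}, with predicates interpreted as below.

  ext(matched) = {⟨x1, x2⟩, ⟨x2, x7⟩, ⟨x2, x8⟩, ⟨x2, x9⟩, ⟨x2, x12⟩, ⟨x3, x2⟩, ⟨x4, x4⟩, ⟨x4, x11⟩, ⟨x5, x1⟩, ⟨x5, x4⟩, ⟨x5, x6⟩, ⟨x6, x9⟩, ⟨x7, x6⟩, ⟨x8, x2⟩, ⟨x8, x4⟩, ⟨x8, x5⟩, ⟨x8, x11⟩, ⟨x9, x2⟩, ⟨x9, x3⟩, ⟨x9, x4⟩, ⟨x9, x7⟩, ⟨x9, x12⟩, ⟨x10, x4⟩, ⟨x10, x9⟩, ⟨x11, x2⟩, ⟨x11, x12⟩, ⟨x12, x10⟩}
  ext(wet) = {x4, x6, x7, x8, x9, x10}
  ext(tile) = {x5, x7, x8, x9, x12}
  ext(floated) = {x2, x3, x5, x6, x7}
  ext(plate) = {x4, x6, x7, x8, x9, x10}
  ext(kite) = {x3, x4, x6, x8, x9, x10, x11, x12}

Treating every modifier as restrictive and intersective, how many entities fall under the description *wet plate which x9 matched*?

⟦which x9 matched⟧ = {x : ⟨x9, x⟩ ∈ ⟦matched⟧} = {x2, x3, x4, x7, x12}
⟦plate⟧ = {x4, x6, x7, x8, x9, x10}
… ∩ ⟦which x9 matched⟧ = {x4, x6, x7, x8, x9, x10} ∩ {x2, x3, x4, x7, x12} = {x4, x7}
… ∩ ⟦wet⟧ = {x4, x7} ∩ {x4, x6, x7, x8, x9, x10} = {x4, x7}
⟦wet plate which x9 matched⟧ = {x4, x7}, so the cardinality is 2.

2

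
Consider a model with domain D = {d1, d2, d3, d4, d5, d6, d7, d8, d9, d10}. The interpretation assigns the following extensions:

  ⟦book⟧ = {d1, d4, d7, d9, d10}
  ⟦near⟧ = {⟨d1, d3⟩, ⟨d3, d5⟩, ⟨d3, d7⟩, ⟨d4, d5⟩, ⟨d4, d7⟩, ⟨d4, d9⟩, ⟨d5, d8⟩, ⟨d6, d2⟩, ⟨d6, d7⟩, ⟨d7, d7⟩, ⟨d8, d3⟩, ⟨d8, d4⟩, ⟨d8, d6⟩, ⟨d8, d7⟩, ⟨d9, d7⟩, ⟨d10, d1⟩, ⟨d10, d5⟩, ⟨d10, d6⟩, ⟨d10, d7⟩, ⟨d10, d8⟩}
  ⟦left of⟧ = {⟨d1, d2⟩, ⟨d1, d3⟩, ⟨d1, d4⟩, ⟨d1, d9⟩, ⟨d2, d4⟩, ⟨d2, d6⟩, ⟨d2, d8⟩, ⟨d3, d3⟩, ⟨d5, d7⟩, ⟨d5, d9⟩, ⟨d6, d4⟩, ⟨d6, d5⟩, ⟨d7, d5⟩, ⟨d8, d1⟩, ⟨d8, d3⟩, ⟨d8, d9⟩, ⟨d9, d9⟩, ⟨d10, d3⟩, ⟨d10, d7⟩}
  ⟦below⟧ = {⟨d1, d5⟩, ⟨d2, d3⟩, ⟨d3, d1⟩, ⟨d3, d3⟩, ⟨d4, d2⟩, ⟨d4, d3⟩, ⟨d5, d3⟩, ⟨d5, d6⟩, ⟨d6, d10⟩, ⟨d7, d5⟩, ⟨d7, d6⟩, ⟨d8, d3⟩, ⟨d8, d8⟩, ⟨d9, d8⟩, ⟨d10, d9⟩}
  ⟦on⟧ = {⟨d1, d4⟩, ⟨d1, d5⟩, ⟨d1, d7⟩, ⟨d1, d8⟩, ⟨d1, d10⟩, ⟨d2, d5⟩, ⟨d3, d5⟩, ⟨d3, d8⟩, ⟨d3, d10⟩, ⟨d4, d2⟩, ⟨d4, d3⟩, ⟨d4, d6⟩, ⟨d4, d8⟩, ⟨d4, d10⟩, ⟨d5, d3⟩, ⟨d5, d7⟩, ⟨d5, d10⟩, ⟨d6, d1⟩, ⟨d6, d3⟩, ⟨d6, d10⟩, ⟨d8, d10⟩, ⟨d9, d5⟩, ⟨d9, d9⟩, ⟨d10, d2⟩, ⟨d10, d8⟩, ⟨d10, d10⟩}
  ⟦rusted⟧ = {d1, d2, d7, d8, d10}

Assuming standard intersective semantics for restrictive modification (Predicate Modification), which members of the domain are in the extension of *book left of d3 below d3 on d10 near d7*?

⟦left of d3⟧ = {x : ⟨x, d3⟩ ∈ ⟦left of⟧} = {d1, d3, d8, d10}
⟦below d3⟧ = {x : ⟨x, d3⟩ ∈ ⟦below⟧} = {d2, d3, d4, d5, d8}
⟦on d10⟧ = {x : ⟨x, d10⟩ ∈ ⟦on⟧} = {d1, d3, d4, d5, d6, d8, d10}
⟦near d7⟧ = {x : ⟨x, d7⟩ ∈ ⟦near⟧} = {d3, d4, d6, d7, d8, d9, d10}
⟦book⟧ = {d1, d4, d7, d9, d10}
… ∩ ⟦left of d3⟧ = {d1, d4, d7, d9, d10} ∩ {d1, d3, d8, d10} = {d1, d10}
… ∩ ⟦below d3⟧ = {d1, d10} ∩ {d2, d3, d4, d5, d8} = ∅
… ∩ ⟦on d10⟧ = ∅ ∩ {d1, d3, d4, d5, d6, d8, d10} = ∅
… ∩ ⟦near d7⟧ = ∅ ∩ {d3, d4, d6, d7, d8, d9, d10} = ∅
So ⟦book left of d3 below d3 on d10 near d7⟧ = ∅.

∅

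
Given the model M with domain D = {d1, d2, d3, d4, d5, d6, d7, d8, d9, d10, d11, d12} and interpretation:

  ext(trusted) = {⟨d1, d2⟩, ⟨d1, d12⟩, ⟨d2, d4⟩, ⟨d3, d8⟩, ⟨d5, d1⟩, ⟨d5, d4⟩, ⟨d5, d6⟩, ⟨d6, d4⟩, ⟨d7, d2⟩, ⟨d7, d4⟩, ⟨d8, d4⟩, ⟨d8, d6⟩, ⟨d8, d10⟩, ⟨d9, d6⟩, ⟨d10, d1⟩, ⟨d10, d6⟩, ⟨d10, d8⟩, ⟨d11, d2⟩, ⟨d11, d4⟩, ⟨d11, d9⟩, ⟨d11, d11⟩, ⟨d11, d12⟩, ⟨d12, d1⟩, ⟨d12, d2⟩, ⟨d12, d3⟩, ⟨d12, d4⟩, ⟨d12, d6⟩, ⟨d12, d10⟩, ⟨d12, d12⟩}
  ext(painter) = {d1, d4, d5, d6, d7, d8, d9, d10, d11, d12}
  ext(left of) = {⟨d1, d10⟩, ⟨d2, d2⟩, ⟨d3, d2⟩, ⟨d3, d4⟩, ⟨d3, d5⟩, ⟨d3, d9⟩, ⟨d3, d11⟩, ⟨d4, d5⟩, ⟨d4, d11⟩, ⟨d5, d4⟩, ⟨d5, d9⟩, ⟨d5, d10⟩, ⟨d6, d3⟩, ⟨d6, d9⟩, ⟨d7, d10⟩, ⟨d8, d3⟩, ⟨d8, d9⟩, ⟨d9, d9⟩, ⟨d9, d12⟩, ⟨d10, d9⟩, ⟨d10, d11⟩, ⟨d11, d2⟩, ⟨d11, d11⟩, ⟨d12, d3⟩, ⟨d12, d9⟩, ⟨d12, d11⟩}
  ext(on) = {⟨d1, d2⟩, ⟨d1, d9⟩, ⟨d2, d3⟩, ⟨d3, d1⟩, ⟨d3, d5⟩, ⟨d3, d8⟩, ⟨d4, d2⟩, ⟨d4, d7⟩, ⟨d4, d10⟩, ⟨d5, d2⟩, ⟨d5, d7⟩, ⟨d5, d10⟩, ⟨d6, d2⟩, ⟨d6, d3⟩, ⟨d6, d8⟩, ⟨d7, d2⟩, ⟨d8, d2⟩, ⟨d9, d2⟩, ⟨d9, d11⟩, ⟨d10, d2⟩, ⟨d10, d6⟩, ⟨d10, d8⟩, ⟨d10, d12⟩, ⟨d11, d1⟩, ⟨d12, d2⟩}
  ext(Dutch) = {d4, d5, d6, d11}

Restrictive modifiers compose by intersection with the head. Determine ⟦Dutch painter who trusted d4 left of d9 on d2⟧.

{d5, d6}

⟦who trusted d4⟧ = {x : ⟨x, d4⟩ ∈ ⟦trusted⟧} = {d2, d5, d6, d7, d8, d11, d12}
⟦left of d9⟧ = {x : ⟨x, d9⟩ ∈ ⟦left of⟧} = {d3, d5, d6, d8, d9, d10, d12}
⟦on d2⟧ = {x : ⟨x, d2⟩ ∈ ⟦on⟧} = {d1, d4, d5, d6, d7, d8, d9, d10, d12}
⟦painter⟧ = {d1, d4, d5, d6, d7, d8, d9, d10, d11, d12}
… ∩ ⟦who trusted d4⟧ = {d1, d4, d5, d6, d7, d8, d9, d10, d11, d12} ∩ {d2, d5, d6, d7, d8, d11, d12} = {d5, d6, d7, d8, d11, d12}
… ∩ ⟦left of d9⟧ = {d5, d6, d7, d8, d11, d12} ∩ {d3, d5, d6, d8, d9, d10, d12} = {d5, d6, d8, d12}
… ∩ ⟦on d2⟧ = {d5, d6, d8, d12} ∩ {d1, d4, d5, d6, d7, d8, d9, d10, d12} = {d5, d6, d8, d12}
… ∩ ⟦Dutch⟧ = {d5, d6, d8, d12} ∩ {d4, d5, d6, d11} = {d5, d6}
So ⟦Dutch painter who trusted d4 left of d9 on d2⟧ = {d5, d6}.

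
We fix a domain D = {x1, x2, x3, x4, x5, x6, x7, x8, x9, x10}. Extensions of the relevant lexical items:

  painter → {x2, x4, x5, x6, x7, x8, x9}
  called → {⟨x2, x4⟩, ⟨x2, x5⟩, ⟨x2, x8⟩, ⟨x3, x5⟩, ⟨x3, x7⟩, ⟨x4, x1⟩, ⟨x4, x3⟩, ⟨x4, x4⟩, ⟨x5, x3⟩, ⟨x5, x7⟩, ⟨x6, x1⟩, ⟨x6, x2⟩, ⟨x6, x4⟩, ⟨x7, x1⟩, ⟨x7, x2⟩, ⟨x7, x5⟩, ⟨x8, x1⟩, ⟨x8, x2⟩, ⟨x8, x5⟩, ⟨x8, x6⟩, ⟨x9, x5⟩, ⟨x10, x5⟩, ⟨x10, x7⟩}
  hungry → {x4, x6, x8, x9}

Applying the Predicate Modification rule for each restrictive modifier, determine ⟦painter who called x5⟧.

⟦who called x5⟧ = {x : ⟨x, x5⟩ ∈ ⟦called⟧} = {x2, x3, x7, x8, x9, x10}
⟦painter⟧ = {x2, x4, x5, x6, x7, x8, x9}
… ∩ ⟦who called x5⟧ = {x2, x4, x5, x6, x7, x8, x9} ∩ {x2, x3, x7, x8, x9, x10} = {x2, x7, x8, x9}
So ⟦painter who called x5⟧ = {x2, x7, x8, x9}.

{x2, x7, x8, x9}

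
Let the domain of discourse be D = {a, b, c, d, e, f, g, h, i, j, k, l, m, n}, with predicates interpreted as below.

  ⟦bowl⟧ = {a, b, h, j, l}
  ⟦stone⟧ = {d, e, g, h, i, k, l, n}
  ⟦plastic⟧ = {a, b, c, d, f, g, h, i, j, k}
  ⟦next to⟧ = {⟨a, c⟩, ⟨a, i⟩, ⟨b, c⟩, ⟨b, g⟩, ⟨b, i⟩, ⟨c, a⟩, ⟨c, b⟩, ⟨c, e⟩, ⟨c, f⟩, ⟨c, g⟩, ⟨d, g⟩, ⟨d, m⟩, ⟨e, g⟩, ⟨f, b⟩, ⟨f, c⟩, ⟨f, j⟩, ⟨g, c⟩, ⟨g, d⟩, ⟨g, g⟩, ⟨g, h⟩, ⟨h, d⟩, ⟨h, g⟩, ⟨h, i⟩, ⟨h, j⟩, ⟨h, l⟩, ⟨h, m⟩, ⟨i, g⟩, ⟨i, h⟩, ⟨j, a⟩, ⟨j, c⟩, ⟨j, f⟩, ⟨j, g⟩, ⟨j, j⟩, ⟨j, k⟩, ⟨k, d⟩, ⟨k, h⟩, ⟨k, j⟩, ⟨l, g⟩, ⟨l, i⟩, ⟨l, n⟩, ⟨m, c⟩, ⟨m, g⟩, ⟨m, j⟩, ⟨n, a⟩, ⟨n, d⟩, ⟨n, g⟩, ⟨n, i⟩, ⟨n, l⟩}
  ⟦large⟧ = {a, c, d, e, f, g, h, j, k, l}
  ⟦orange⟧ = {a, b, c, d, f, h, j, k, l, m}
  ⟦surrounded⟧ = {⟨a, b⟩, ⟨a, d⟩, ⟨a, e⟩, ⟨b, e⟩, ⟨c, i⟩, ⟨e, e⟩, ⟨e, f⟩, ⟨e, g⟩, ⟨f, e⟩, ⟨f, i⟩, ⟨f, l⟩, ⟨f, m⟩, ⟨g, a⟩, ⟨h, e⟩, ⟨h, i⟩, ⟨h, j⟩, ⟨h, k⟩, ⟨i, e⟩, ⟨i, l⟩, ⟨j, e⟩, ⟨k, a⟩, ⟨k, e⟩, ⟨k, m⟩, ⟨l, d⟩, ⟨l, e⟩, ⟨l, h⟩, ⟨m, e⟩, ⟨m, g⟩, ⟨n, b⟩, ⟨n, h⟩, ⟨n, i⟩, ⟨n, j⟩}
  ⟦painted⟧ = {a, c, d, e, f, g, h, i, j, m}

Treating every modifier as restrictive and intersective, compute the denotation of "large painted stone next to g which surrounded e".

{e, h}

⟦next to g⟧ = {x : ⟨x, g⟩ ∈ ⟦next to⟧} = {b, c, d, e, g, h, i, j, l, m, n}
⟦which surrounded e⟧ = {x : ⟨x, e⟩ ∈ ⟦surrounded⟧} = {a, b, e, f, h, i, j, k, l, m}
⟦stone⟧ = {d, e, g, h, i, k, l, n}
… ∩ ⟦next to g⟧ = {d, e, g, h, i, k, l, n} ∩ {b, c, d, e, g, h, i, j, l, m, n} = {d, e, g, h, i, l, n}
… ∩ ⟦which surrounded e⟧ = {d, e, g, h, i, l, n} ∩ {a, b, e, f, h, i, j, k, l, m} = {e, h, i, l}
… ∩ ⟦large⟧ = {e, h, i, l} ∩ {a, c, d, e, f, g, h, j, k, l} = {e, h, l}
… ∩ ⟦painted⟧ = {e, h, l} ∩ {a, c, d, e, f, g, h, i, j, m} = {e, h}
So ⟦large painted stone next to g which surrounded e⟧ = {e, h}.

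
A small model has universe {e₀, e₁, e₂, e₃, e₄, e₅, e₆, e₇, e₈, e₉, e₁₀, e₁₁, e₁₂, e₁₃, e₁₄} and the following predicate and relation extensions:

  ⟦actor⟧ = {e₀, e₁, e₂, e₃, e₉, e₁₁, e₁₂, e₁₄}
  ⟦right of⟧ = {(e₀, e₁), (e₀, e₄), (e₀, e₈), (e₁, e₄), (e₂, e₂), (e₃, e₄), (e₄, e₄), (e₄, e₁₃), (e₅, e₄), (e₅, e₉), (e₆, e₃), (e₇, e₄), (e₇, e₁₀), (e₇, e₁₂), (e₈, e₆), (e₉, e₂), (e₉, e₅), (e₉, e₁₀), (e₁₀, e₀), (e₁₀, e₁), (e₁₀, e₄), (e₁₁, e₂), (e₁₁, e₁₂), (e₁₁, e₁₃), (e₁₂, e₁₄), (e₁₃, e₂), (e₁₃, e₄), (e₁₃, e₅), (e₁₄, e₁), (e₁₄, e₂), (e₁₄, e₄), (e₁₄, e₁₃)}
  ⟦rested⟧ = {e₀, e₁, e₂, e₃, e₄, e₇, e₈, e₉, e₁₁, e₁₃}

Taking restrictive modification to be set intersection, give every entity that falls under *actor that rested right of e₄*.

{e₀, e₁, e₃}

⟦that rested⟧ = ⟦rested⟧ = {e₀, e₁, e₂, e₃, e₄, e₇, e₈, e₉, e₁₁, e₁₃}
⟦right of e₄⟧ = {x : ⟨x, e₄⟩ ∈ ⟦right of⟧} = {e₀, e₁, e₃, e₄, e₅, e₇, e₁₀, e₁₃, e₁₄}
⟦actor⟧ = {e₀, e₁, e₂, e₃, e₉, e₁₁, e₁₂, e₁₄}
… ∩ ⟦that rested⟧ = {e₀, e₁, e₂, e₃, e₉, e₁₁, e₁₂, e₁₄} ∩ {e₀, e₁, e₂, e₃, e₄, e₇, e₈, e₉, e₁₁, e₁₃} = {e₀, e₁, e₂, e₃, e₉, e₁₁}
… ∩ ⟦right of e₄⟧ = {e₀, e₁, e₂, e₃, e₉, e₁₁} ∩ {e₀, e₁, e₃, e₄, e₅, e₇, e₁₀, e₁₃, e₁₄} = {e₀, e₁, e₃}
So ⟦actor that rested right of e₄⟧ = {e₀, e₁, e₃}.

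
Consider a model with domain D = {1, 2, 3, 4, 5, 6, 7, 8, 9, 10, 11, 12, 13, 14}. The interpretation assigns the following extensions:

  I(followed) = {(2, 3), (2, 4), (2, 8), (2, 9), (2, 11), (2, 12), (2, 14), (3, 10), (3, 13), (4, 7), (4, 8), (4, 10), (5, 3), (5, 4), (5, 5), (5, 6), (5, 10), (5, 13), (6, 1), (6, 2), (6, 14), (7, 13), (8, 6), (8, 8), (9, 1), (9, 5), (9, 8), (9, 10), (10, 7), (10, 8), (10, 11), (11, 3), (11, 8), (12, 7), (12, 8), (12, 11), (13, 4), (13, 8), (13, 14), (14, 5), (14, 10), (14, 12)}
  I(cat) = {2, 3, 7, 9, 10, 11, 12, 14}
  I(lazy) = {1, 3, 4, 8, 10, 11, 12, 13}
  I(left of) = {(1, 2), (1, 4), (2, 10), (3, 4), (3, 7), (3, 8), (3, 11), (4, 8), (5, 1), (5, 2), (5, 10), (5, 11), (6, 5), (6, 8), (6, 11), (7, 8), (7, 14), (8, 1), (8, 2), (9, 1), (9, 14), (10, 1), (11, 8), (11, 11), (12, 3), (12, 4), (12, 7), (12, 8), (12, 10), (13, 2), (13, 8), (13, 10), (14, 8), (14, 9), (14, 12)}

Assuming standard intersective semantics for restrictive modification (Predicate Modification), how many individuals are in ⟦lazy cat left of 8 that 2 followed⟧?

⟦left of 8⟧ = {x : ⟨x, 8⟩ ∈ ⟦left of⟧} = {3, 4, 6, 7, 11, 12, 13, 14}
⟦that 2 followed⟧ = {x : ⟨2, x⟩ ∈ ⟦followed⟧} = {3, 4, 8, 9, 11, 12, 14}
⟦cat⟧ = {2, 3, 7, 9, 10, 11, 12, 14}
… ∩ ⟦left of 8⟧ = {2, 3, 7, 9, 10, 11, 12, 14} ∩ {3, 4, 6, 7, 11, 12, 13, 14} = {3, 7, 11, 12, 14}
… ∩ ⟦that 2 followed⟧ = {3, 7, 11, 12, 14} ∩ {3, 4, 8, 9, 11, 12, 14} = {3, 11, 12, 14}
… ∩ ⟦lazy⟧ = {3, 11, 12, 14} ∩ {1, 3, 4, 8, 10, 11, 12, 13} = {3, 11, 12}
⟦lazy cat left of 8 that 2 followed⟧ = {3, 11, 12}, so the cardinality is 3.

3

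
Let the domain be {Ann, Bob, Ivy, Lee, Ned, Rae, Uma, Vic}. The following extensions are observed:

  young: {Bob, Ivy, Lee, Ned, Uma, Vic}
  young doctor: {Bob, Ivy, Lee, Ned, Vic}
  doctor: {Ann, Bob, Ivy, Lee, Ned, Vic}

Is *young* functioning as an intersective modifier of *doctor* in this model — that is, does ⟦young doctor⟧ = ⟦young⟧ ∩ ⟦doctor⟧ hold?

⟦young⟧ ∩ ⟦doctor⟧ = {Bob, Ivy, Lee, Ned, Uma, Vic} ∩ {Ann, Bob, Ivy, Lee, Ned, Vic} = {Bob, Ivy, Lee, Ned, Vic}
Observed ⟦young doctor⟧ = {Bob, Ivy, Lee, Ned, Vic}.
These coincide, so the modifier is intersective here.

yes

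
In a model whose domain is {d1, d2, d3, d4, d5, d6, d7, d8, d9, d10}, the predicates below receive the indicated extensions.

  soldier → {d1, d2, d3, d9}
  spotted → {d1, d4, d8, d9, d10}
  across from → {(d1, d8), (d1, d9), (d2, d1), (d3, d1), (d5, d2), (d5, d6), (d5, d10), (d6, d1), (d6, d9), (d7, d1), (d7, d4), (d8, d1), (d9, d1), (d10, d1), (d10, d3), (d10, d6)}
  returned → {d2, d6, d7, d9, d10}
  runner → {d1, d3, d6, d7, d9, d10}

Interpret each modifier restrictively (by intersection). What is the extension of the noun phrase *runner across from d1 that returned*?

⟦across from d1⟧ = {x : ⟨x, d1⟩ ∈ ⟦across from⟧} = {d2, d3, d6, d7, d8, d9, d10}
⟦that returned⟧ = ⟦returned⟧ = {d2, d6, d7, d9, d10}
⟦runner⟧ = {d1, d3, d6, d7, d9, d10}
… ∩ ⟦across from d1⟧ = {d1, d3, d6, d7, d9, d10} ∩ {d2, d3, d6, d7, d8, d9, d10} = {d3, d6, d7, d9, d10}
… ∩ ⟦that returned⟧ = {d3, d6, d7, d9, d10} ∩ {d2, d6, d7, d9, d10} = {d6, d7, d9, d10}
So ⟦runner across from d1 that returned⟧ = {d6, d7, d9, d10}.

{d6, d7, d9, d10}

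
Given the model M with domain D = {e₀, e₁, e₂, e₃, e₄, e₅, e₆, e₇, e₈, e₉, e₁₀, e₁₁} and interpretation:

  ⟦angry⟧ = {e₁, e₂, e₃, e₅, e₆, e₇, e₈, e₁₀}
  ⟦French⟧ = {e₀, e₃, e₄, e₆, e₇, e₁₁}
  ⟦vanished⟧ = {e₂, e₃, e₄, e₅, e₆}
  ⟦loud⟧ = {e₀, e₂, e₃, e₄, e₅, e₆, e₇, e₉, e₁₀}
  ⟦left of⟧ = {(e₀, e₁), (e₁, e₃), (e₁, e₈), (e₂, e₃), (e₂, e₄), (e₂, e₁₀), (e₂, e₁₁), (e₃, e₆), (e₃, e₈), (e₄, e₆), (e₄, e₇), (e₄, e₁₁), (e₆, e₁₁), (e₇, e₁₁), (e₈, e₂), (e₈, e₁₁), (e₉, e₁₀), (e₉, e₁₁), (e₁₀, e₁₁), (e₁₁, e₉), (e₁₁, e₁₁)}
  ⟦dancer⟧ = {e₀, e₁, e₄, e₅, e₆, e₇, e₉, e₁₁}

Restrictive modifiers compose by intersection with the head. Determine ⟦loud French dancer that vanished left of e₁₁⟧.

{e₄, e₆}

⟦that vanished⟧ = ⟦vanished⟧ = {e₂, e₃, e₄, e₅, e₆}
⟦left of e₁₁⟧ = {x : ⟨x, e₁₁⟩ ∈ ⟦left of⟧} = {e₂, e₄, e₆, e₇, e₈, e₉, e₁₀, e₁₁}
⟦dancer⟧ = {e₀, e₁, e₄, e₅, e₆, e₇, e₉, e₁₁}
… ∩ ⟦that vanished⟧ = {e₀, e₁, e₄, e₅, e₆, e₇, e₉, e₁₁} ∩ {e₂, e₃, e₄, e₅, e₆} = {e₄, e₅, e₆}
… ∩ ⟦left of e₁₁⟧ = {e₄, e₅, e₆} ∩ {e₂, e₄, e₆, e₇, e₈, e₉, e₁₀, e₁₁} = {e₄, e₆}
… ∩ ⟦loud⟧ = {e₄, e₆} ∩ {e₀, e₂, e₃, e₄, e₅, e₆, e₇, e₉, e₁₀} = {e₄, e₆}
… ∩ ⟦French⟧ = {e₄, e₆} ∩ {e₀, e₃, e₄, e₆, e₇, e₁₁} = {e₄, e₆}
So ⟦loud French dancer that vanished left of e₁₁⟧ = {e₄, e₆}.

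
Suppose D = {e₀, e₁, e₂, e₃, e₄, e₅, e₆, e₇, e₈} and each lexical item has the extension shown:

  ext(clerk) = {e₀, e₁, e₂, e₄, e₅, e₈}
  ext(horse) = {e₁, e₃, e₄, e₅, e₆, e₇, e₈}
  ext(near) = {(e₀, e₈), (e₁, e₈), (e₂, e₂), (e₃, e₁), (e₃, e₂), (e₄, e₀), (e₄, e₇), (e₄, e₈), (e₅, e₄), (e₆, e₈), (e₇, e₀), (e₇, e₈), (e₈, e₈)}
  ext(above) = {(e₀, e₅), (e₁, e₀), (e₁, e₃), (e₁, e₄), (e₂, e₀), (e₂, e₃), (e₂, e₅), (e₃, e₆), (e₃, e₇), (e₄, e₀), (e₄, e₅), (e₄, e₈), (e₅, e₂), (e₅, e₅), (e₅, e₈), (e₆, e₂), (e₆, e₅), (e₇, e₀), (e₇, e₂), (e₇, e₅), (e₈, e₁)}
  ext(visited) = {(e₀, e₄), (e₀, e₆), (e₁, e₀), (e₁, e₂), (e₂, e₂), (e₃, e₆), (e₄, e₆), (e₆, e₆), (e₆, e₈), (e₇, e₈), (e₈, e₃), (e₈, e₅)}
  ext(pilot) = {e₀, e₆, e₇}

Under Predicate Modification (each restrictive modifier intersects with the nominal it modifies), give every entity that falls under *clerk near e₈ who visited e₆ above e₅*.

{e₀, e₄}

⟦near e₈⟧ = {x : ⟨x, e₈⟩ ∈ ⟦near⟧} = {e₀, e₁, e₄, e₆, e₇, e₈}
⟦who visited e₆⟧ = {x : ⟨x, e₆⟩ ∈ ⟦visited⟧} = {e₀, e₃, e₄, e₆}
⟦above e₅⟧ = {x : ⟨x, e₅⟩ ∈ ⟦above⟧} = {e₀, e₂, e₄, e₅, e₆, e₇}
⟦clerk⟧ = {e₀, e₁, e₂, e₄, e₅, e₈}
… ∩ ⟦near e₈⟧ = {e₀, e₁, e₂, e₄, e₅, e₈} ∩ {e₀, e₁, e₄, e₆, e₇, e₈} = {e₀, e₁, e₄, e₈}
… ∩ ⟦who visited e₆⟧ = {e₀, e₁, e₄, e₈} ∩ {e₀, e₃, e₄, e₆} = {e₀, e₄}
… ∩ ⟦above e₅⟧ = {e₀, e₄} ∩ {e₀, e₂, e₄, e₅, e₆, e₇} = {e₀, e₄}
So ⟦clerk near e₈ who visited e₆ above e₅⟧ = {e₀, e₄}.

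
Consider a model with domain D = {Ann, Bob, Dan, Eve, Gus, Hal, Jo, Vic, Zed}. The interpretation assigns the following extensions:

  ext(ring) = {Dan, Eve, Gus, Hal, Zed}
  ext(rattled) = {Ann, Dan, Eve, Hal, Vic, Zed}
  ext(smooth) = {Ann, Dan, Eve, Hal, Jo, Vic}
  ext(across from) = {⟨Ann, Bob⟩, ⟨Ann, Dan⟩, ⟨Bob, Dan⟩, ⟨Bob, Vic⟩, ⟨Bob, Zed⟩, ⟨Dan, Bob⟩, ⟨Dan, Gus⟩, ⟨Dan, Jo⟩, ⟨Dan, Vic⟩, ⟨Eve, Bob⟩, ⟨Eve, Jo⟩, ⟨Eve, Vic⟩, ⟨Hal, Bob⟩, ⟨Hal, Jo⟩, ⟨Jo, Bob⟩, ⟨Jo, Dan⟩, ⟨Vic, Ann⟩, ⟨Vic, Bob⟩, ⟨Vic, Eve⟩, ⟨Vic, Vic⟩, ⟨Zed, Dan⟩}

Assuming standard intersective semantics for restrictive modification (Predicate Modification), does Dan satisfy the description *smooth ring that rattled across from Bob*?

⟦that rattled⟧ = ⟦rattled⟧ = {Ann, Dan, Eve, Hal, Vic, Zed}
⟦across from Bob⟧ = {x : ⟨x, Bob⟩ ∈ ⟦across from⟧} = {Ann, Dan, Eve, Hal, Jo, Vic}
⟦ring⟧ = {Dan, Eve, Gus, Hal, Zed}
… ∩ ⟦that rattled⟧ = {Dan, Eve, Gus, Hal, Zed} ∩ {Ann, Dan, Eve, Hal, Vic, Zed} = {Dan, Eve, Hal, Zed}
… ∩ ⟦across from Bob⟧ = {Dan, Eve, Hal, Zed} ∩ {Ann, Dan, Eve, Hal, Jo, Vic} = {Dan, Eve, Hal}
… ∩ ⟦smooth⟧ = {Dan, Eve, Hal} ∩ {Ann, Dan, Eve, Hal, Jo, Vic} = {Dan, Eve, Hal}
⟦smooth ring that rattled across from Bob⟧ = {Dan, Eve, Hal}; Dan ∈ this set.

yes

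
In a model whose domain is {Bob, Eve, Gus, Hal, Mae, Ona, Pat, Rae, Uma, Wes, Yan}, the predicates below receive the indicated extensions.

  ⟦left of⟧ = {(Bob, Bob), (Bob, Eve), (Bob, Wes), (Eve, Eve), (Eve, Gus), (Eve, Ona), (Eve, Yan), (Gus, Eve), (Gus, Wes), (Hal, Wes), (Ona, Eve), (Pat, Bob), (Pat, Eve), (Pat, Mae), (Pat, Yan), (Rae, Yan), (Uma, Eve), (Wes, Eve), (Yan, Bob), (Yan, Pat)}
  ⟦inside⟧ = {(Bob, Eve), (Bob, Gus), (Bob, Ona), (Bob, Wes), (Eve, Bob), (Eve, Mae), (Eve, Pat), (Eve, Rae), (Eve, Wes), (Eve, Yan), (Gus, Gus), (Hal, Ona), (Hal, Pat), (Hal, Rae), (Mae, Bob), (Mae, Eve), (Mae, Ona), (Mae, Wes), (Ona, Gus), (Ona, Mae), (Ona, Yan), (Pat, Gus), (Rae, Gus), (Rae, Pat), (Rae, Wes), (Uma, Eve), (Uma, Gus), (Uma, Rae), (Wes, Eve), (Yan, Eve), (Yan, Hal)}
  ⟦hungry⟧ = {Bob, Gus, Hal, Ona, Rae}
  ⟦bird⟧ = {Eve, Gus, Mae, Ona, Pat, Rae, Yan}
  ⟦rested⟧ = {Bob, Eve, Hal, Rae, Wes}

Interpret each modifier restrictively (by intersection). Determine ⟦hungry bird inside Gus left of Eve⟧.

{Gus, Ona}

⟦inside Gus⟧ = {x : ⟨x, Gus⟩ ∈ ⟦inside⟧} = {Bob, Gus, Ona, Pat, Rae, Uma}
⟦left of Eve⟧ = {x : ⟨x, Eve⟩ ∈ ⟦left of⟧} = {Bob, Eve, Gus, Ona, Pat, Uma, Wes}
⟦bird⟧ = {Eve, Gus, Mae, Ona, Pat, Rae, Yan}
… ∩ ⟦inside Gus⟧ = {Eve, Gus, Mae, Ona, Pat, Rae, Yan} ∩ {Bob, Gus, Ona, Pat, Rae, Uma} = {Gus, Ona, Pat, Rae}
… ∩ ⟦left of Eve⟧ = {Gus, Ona, Pat, Rae} ∩ {Bob, Eve, Gus, Ona, Pat, Uma, Wes} = {Gus, Ona, Pat}
… ∩ ⟦hungry⟧ = {Gus, Ona, Pat} ∩ {Bob, Gus, Hal, Ona, Rae} = {Gus, Ona}
So ⟦hungry bird inside Gus left of Eve⟧ = {Gus, Ona}.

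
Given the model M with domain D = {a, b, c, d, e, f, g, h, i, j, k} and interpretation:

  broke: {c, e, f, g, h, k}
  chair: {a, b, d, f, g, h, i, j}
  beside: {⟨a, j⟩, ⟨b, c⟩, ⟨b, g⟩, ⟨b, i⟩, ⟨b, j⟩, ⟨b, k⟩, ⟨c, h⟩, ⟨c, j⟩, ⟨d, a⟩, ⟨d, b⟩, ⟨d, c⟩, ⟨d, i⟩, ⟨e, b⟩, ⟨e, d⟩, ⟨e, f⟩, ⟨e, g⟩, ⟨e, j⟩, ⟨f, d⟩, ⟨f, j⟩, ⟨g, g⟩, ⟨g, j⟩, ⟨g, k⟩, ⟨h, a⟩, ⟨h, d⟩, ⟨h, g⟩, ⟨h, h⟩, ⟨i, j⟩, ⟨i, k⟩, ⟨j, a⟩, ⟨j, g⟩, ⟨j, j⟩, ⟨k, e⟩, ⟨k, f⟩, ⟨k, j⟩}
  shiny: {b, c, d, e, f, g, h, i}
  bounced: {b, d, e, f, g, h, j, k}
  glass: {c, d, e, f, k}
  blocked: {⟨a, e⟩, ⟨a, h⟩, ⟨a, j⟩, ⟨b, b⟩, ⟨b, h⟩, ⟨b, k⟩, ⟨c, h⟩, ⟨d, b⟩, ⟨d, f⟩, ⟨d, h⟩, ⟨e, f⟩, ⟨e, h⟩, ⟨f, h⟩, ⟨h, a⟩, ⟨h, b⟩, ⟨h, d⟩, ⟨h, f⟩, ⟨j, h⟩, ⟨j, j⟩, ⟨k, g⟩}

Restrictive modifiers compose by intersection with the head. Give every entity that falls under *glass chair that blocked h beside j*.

{f}

⟦that blocked h⟧ = {x : ⟨x, h⟩ ∈ ⟦blocked⟧} = {a, b, c, d, e, f, j}
⟦beside j⟧ = {x : ⟨x, j⟩ ∈ ⟦beside⟧} = {a, b, c, e, f, g, i, j, k}
⟦chair⟧ = {a, b, d, f, g, h, i, j}
… ∩ ⟦that blocked h⟧ = {a, b, d, f, g, h, i, j} ∩ {a, b, c, d, e, f, j} = {a, b, d, f, j}
… ∩ ⟦beside j⟧ = {a, b, d, f, j} ∩ {a, b, c, e, f, g, i, j, k} = {a, b, f, j}
… ∩ ⟦glass⟧ = {a, b, f, j} ∩ {c, d, e, f, k} = {f}
So ⟦glass chair that blocked h beside j⟧ = {f}.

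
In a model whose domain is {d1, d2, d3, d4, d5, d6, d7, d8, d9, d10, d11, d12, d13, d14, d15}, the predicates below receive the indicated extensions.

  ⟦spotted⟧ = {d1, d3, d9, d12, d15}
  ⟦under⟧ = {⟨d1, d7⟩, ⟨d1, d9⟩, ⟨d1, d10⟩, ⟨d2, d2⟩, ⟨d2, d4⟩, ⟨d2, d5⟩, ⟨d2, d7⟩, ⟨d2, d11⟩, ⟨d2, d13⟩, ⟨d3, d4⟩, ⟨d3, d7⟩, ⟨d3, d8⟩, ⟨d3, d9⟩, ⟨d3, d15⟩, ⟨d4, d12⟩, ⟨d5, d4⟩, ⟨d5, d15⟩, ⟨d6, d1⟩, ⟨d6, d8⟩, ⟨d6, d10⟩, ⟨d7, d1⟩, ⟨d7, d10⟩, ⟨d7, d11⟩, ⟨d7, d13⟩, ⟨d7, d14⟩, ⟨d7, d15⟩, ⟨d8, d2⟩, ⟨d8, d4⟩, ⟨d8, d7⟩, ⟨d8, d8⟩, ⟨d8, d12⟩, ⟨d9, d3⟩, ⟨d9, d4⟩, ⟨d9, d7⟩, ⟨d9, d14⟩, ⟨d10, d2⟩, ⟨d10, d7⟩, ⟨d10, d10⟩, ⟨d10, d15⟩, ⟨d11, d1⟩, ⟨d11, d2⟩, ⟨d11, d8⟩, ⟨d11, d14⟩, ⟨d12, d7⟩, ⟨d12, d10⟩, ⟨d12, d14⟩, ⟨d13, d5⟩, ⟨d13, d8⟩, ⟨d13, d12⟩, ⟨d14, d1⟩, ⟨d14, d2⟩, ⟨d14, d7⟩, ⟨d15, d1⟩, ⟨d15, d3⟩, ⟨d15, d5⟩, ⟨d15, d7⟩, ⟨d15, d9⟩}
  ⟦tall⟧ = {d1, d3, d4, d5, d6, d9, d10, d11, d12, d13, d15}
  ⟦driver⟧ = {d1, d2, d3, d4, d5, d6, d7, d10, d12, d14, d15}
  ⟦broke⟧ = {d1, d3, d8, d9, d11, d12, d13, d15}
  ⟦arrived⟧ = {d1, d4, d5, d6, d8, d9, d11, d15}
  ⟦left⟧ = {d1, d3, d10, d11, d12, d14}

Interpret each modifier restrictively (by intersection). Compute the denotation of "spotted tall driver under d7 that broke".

{d1, d3, d12, d15}

⟦under d7⟧ = {x : ⟨x, d7⟩ ∈ ⟦under⟧} = {d1, d2, d3, d8, d9, d10, d12, d14, d15}
⟦that broke⟧ = ⟦broke⟧ = {d1, d3, d8, d9, d11, d12, d13, d15}
⟦driver⟧ = {d1, d2, d3, d4, d5, d6, d7, d10, d12, d14, d15}
… ∩ ⟦under d7⟧ = {d1, d2, d3, d4, d5, d6, d7, d10, d12, d14, d15} ∩ {d1, d2, d3, d8, d9, d10, d12, d14, d15} = {d1, d2, d3, d10, d12, d14, d15}
… ∩ ⟦that broke⟧ = {d1, d2, d3, d10, d12, d14, d15} ∩ {d1, d3, d8, d9, d11, d12, d13, d15} = {d1, d3, d12, d15}
… ∩ ⟦spotted⟧ = {d1, d3, d12, d15} ∩ {d1, d3, d9, d12, d15} = {d1, d3, d12, d15}
… ∩ ⟦tall⟧ = {d1, d3, d12, d15} ∩ {d1, d3, d4, d5, d6, d9, d10, d11, d12, d13, d15} = {d1, d3, d12, d15}
So ⟦spotted tall driver under d7 that broke⟧ = {d1, d3, d12, d15}.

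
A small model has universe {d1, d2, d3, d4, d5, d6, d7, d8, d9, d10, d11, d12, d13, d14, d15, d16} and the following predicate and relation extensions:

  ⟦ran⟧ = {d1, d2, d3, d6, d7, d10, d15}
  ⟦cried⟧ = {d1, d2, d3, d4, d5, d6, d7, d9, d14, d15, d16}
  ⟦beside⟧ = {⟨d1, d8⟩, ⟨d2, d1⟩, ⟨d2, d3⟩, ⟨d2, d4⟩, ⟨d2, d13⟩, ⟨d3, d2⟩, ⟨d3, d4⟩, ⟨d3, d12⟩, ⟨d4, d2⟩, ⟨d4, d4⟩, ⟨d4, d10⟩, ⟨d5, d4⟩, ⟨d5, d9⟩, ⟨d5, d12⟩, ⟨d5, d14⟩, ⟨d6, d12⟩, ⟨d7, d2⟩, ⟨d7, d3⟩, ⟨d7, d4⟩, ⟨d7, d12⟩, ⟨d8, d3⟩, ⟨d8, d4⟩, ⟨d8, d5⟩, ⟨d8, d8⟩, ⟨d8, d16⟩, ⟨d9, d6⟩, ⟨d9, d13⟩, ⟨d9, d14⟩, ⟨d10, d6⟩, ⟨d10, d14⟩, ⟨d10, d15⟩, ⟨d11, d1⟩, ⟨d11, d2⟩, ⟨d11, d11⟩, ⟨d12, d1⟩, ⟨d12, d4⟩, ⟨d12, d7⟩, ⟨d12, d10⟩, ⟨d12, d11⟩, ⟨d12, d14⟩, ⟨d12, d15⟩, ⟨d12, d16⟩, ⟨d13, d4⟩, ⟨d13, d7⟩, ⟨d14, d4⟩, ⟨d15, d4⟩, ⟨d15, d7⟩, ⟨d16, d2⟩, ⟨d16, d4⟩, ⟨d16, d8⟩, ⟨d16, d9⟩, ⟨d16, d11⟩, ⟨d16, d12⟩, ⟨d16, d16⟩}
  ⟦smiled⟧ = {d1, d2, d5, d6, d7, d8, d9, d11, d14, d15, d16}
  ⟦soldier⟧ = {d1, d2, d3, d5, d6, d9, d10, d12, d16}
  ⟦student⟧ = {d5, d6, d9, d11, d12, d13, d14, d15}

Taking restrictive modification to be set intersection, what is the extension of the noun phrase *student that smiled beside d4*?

{d5, d14, d15}

⟦that smiled⟧ = ⟦smiled⟧ = {d1, d2, d5, d6, d7, d8, d9, d11, d14, d15, d16}
⟦beside d4⟧ = {x : ⟨x, d4⟩ ∈ ⟦beside⟧} = {d2, d3, d4, d5, d7, d8, d12, d13, d14, d15, d16}
⟦student⟧ = {d5, d6, d9, d11, d12, d13, d14, d15}
… ∩ ⟦that smiled⟧ = {d5, d6, d9, d11, d12, d13, d14, d15} ∩ {d1, d2, d5, d6, d7, d8, d9, d11, d14, d15, d16} = {d5, d6, d9, d11, d14, d15}
… ∩ ⟦beside d4⟧ = {d5, d6, d9, d11, d14, d15} ∩ {d2, d3, d4, d5, d7, d8, d12, d13, d14, d15, d16} = {d5, d14, d15}
So ⟦student that smiled beside d4⟧ = {d5, d14, d15}.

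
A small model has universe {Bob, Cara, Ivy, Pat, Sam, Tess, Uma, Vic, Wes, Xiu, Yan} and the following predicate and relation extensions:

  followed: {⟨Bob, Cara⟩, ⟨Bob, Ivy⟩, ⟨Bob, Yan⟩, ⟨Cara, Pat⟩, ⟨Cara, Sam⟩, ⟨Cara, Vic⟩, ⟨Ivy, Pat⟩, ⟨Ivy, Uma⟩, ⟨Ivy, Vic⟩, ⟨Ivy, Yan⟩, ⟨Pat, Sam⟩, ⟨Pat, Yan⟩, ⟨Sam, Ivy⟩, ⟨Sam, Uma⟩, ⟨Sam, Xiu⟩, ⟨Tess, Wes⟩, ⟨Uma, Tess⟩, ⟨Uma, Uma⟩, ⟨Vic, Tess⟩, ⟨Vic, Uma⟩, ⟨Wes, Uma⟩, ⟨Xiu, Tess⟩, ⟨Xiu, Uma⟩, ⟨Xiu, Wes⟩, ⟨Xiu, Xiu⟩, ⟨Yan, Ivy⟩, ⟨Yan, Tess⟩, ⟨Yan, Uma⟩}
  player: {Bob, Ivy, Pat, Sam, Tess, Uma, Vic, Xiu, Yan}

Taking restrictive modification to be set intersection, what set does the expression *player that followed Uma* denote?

⟦that followed Uma⟧ = {x : ⟨x, Uma⟩ ∈ ⟦followed⟧} = {Ivy, Sam, Uma, Vic, Wes, Xiu, Yan}
⟦player⟧ = {Bob, Ivy, Pat, Sam, Tess, Uma, Vic, Xiu, Yan}
… ∩ ⟦that followed Uma⟧ = {Bob, Ivy, Pat, Sam, Tess, Uma, Vic, Xiu, Yan} ∩ {Ivy, Sam, Uma, Vic, Wes, Xiu, Yan} = {Ivy, Sam, Uma, Vic, Xiu, Yan}
So ⟦player that followed Uma⟧ = {Ivy, Sam, Uma, Vic, Xiu, Yan}.

{Ivy, Sam, Uma, Vic, Xiu, Yan}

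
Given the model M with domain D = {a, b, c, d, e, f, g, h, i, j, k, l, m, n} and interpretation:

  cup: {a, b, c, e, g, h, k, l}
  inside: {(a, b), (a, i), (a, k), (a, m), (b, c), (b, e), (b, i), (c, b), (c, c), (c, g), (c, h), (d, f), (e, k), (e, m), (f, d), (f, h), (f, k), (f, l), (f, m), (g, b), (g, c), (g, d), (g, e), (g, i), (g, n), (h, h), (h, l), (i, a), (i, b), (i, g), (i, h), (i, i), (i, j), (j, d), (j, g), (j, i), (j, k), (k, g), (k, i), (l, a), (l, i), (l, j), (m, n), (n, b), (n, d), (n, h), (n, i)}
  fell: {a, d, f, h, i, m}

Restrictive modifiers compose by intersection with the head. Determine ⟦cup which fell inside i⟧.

⟦which fell⟧ = ⟦fell⟧ = {a, d, f, h, i, m}
⟦inside i⟧ = {x : ⟨x, i⟩ ∈ ⟦inside⟧} = {a, b, g, i, j, k, l, n}
⟦cup⟧ = {a, b, c, e, g, h, k, l}
… ∩ ⟦which fell⟧ = {a, b, c, e, g, h, k, l} ∩ {a, d, f, h, i, m} = {a, h}
… ∩ ⟦inside i⟧ = {a, h} ∩ {a, b, g, i, j, k, l, n} = {a}
So ⟦cup which fell inside i⟧ = {a}.

{a}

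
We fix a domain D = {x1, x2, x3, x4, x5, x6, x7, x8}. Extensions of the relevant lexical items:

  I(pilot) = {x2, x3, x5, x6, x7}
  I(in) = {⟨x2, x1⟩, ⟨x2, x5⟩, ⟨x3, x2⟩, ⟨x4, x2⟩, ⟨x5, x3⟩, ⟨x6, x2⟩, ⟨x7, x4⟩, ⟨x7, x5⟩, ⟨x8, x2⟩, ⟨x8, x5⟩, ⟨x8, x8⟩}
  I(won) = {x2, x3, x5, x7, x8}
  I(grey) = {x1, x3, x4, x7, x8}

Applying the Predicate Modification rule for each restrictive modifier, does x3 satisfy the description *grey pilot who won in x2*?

⟦who won⟧ = ⟦won⟧ = {x2, x3, x5, x7, x8}
⟦in x2⟧ = {x : ⟨x, x2⟩ ∈ ⟦in⟧} = {x3, x4, x6, x8}
⟦pilot⟧ = {x2, x3, x5, x6, x7}
… ∩ ⟦who won⟧ = {x2, x3, x5, x6, x7} ∩ {x2, x3, x5, x7, x8} = {x2, x3, x5, x7}
… ∩ ⟦in x2⟧ = {x2, x3, x5, x7} ∩ {x3, x4, x6, x8} = {x3}
… ∩ ⟦grey⟧ = {x3} ∩ {x1, x3, x4, x7, x8} = {x3}
⟦grey pilot who won in x2⟧ = {x3}; x3 ∈ this set.

yes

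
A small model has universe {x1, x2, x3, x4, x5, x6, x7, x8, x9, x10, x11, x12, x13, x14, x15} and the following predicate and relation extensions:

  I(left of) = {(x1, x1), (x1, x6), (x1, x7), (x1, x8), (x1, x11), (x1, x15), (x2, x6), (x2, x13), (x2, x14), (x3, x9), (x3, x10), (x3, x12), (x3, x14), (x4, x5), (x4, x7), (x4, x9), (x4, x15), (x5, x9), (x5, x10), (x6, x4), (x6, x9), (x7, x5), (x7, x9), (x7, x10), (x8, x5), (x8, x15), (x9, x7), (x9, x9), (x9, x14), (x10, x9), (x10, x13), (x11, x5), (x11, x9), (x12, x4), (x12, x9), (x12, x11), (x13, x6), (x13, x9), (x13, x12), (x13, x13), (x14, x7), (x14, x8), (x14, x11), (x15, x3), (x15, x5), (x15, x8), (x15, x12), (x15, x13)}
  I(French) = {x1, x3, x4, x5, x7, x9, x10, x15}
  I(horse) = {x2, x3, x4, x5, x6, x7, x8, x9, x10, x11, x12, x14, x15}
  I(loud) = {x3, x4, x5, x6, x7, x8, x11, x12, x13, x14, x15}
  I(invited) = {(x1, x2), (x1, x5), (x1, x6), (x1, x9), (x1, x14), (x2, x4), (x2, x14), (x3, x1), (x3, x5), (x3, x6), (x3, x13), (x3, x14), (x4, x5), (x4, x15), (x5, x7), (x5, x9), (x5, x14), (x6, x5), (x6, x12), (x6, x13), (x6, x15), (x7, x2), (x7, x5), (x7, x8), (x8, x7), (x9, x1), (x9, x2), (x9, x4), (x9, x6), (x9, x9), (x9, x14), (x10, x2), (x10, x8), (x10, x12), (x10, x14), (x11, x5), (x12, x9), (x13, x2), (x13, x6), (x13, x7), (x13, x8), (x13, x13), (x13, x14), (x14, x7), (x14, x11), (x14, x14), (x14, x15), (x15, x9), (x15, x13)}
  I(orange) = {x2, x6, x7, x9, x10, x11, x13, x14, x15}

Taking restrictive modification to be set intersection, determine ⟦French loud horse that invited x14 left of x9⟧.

⟦that invited x14⟧ = {x : ⟨x, x14⟩ ∈ ⟦invited⟧} = {x1, x2, x3, x5, x9, x10, x13, x14}
⟦left of x9⟧ = {x : ⟨x, x9⟩ ∈ ⟦left of⟧} = {x3, x4, x5, x6, x7, x9, x10, x11, x12, x13}
⟦horse⟧ = {x2, x3, x4, x5, x6, x7, x8, x9, x10, x11, x12, x14, x15}
… ∩ ⟦that invited x14⟧ = {x2, x3, x4, x5, x6, x7, x8, x9, x10, x11, x12, x14, x15} ∩ {x1, x2, x3, x5, x9, x10, x13, x14} = {x2, x3, x5, x9, x10, x14}
… ∩ ⟦left of x9⟧ = {x2, x3, x5, x9, x10, x14} ∩ {x3, x4, x5, x6, x7, x9, x10, x11, x12, x13} = {x3, x5, x9, x10}
… ∩ ⟦French⟧ = {x3, x5, x9, x10} ∩ {x1, x3, x4, x5, x7, x9, x10, x15} = {x3, x5, x9, x10}
… ∩ ⟦loud⟧ = {x3, x5, x9, x10} ∩ {x3, x4, x5, x6, x7, x8, x11, x12, x13, x14, x15} = {x3, x5}
So ⟦French loud horse that invited x14 left of x9⟧ = {x3, x5}.

{x3, x5}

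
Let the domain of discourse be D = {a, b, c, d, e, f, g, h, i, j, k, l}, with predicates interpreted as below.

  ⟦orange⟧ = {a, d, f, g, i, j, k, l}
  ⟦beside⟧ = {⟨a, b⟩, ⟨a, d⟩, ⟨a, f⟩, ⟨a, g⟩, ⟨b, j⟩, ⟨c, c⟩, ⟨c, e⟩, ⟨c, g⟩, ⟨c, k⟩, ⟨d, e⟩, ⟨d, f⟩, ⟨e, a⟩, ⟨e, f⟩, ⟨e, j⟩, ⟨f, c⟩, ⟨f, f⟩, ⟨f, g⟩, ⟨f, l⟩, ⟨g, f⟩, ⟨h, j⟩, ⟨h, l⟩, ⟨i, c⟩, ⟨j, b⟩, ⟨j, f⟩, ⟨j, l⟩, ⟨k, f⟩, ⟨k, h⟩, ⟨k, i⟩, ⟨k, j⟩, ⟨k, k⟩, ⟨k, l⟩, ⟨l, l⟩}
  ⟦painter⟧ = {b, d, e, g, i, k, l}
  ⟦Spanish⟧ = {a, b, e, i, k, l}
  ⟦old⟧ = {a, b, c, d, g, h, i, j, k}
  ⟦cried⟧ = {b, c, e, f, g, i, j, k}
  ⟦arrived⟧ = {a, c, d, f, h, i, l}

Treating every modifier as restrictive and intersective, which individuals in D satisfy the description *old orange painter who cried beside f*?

{g, k}

⟦who cried⟧ = ⟦cried⟧ = {b, c, e, f, g, i, j, k}
⟦beside f⟧ = {x : ⟨x, f⟩ ∈ ⟦beside⟧} = {a, d, e, f, g, j, k}
⟦painter⟧ = {b, d, e, g, i, k, l}
… ∩ ⟦who cried⟧ = {b, d, e, g, i, k, l} ∩ {b, c, e, f, g, i, j, k} = {b, e, g, i, k}
… ∩ ⟦beside f⟧ = {b, e, g, i, k} ∩ {a, d, e, f, g, j, k} = {e, g, k}
… ∩ ⟦old⟧ = {e, g, k} ∩ {a, b, c, d, g, h, i, j, k} = {g, k}
… ∩ ⟦orange⟧ = {g, k} ∩ {a, d, f, g, i, j, k, l} = {g, k}
So ⟦old orange painter who cried beside f⟧ = {g, k}.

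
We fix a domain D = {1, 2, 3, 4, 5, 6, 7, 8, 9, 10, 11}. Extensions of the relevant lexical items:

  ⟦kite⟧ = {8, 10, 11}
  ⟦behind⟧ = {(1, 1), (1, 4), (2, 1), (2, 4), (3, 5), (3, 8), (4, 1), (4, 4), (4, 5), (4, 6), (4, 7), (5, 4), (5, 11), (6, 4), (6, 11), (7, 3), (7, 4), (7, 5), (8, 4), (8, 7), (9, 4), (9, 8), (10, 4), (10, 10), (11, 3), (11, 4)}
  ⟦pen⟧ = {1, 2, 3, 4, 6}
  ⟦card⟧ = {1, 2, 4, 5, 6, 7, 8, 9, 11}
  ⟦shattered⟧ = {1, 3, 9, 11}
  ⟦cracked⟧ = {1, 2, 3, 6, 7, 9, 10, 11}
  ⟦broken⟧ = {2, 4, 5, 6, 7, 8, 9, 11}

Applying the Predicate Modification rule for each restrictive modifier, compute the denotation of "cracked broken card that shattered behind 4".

{9, 11}

⟦that shattered⟧ = ⟦shattered⟧ = {1, 3, 9, 11}
⟦behind 4⟧ = {x : ⟨x, 4⟩ ∈ ⟦behind⟧} = {1, 2, 4, 5, 6, 7, 8, 9, 10, 11}
⟦card⟧ = {1, 2, 4, 5, 6, 7, 8, 9, 11}
… ∩ ⟦that shattered⟧ = {1, 2, 4, 5, 6, 7, 8, 9, 11} ∩ {1, 3, 9, 11} = {1, 9, 11}
… ∩ ⟦behind 4⟧ = {1, 9, 11} ∩ {1, 2, 4, 5, 6, 7, 8, 9, 10, 11} = {1, 9, 11}
… ∩ ⟦cracked⟧ = {1, 9, 11} ∩ {1, 2, 3, 6, 7, 9, 10, 11} = {1, 9, 11}
… ∩ ⟦broken⟧ = {1, 9, 11} ∩ {2, 4, 5, 6, 7, 8, 9, 11} = {9, 11}
So ⟦cracked broken card that shattered behind 4⟧ = {9, 11}.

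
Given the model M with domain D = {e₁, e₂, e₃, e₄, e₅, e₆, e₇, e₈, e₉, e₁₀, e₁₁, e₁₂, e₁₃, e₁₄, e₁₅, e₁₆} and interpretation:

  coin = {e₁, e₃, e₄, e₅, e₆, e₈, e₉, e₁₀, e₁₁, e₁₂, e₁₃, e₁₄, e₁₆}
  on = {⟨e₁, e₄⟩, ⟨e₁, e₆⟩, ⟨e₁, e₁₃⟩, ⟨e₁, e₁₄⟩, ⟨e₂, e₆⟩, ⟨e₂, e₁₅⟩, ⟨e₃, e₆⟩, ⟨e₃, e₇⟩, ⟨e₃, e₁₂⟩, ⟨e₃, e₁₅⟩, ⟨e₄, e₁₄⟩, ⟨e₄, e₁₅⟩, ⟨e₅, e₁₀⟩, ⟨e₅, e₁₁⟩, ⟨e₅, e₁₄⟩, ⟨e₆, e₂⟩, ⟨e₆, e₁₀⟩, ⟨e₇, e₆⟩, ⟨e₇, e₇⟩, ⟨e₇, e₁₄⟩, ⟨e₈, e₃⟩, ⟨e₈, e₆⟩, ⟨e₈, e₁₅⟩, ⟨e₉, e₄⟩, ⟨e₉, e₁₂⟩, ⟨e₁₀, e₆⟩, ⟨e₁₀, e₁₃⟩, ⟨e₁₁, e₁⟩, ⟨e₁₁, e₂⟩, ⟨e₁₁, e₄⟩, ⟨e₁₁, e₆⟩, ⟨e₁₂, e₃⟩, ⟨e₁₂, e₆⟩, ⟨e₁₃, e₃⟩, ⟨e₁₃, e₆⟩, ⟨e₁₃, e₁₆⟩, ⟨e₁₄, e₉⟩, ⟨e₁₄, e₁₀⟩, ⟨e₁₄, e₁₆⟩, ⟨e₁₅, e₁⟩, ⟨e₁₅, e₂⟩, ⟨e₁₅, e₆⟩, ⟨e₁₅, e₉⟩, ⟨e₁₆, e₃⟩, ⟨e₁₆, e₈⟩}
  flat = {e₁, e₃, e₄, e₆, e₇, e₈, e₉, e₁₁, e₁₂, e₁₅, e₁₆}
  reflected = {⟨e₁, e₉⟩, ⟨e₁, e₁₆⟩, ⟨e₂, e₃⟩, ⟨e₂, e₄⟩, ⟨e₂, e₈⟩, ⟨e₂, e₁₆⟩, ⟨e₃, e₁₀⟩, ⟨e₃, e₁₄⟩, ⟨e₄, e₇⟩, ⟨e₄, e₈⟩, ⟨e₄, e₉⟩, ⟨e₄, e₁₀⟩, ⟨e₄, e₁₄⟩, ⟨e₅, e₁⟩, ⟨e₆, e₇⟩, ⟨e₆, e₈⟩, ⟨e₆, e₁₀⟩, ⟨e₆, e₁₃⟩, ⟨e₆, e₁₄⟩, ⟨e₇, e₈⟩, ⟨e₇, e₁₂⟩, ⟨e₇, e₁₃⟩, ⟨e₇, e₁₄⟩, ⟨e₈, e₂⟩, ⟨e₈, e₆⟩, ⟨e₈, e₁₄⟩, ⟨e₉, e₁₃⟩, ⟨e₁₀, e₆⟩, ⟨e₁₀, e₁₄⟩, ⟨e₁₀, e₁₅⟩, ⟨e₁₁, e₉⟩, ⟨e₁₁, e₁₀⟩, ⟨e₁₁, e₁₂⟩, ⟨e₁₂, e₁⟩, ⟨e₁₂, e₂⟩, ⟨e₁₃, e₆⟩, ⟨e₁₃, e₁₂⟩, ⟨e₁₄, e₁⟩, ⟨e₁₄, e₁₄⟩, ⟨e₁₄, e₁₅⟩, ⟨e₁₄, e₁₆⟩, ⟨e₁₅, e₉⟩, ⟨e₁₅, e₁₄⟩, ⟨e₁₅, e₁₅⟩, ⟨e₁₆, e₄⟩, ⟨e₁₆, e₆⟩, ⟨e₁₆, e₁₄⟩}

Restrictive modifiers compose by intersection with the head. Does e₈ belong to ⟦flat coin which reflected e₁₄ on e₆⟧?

yes

⟦which reflected e₁₄⟧ = {x : ⟨x, e₁₄⟩ ∈ ⟦reflected⟧} = {e₃, e₄, e₆, e₇, e₈, e₁₀, e₁₄, e₁₅, e₁₆}
⟦on e₆⟧ = {x : ⟨x, e₆⟩ ∈ ⟦on⟧} = {e₁, e₂, e₃, e₇, e₈, e₁₀, e₁₁, e₁₂, e₁₃, e₁₅}
⟦coin⟧ = {e₁, e₃, e₄, e₅, e₆, e₈, e₉, e₁₀, e₁₁, e₁₂, e₁₃, e₁₄, e₁₆}
… ∩ ⟦which reflected e₁₄⟧ = {e₁, e₃, e₄, e₅, e₆, e₈, e₉, e₁₀, e₁₁, e₁₂, e₁₃, e₁₄, e₁₆} ∩ {e₃, e₄, e₆, e₇, e₈, e₁₀, e₁₄, e₁₅, e₁₆} = {e₃, e₄, e₆, e₈, e₁₀, e₁₄, e₁₆}
… ∩ ⟦on e₆⟧ = {e₃, e₄, e₆, e₈, e₁₀, e₁₄, e₁₆} ∩ {e₁, e₂, e₃, e₇, e₈, e₁₀, e₁₁, e₁₂, e₁₃, e₁₅} = {e₃, e₈, e₁₀}
… ∩ ⟦flat⟧ = {e₃, e₈, e₁₀} ∩ {e₁, e₃, e₄, e₆, e₇, e₈, e₉, e₁₁, e₁₂, e₁₅, e₁₆} = {e₃, e₈}
⟦flat coin which reflected e₁₄ on e₆⟧ = {e₃, e₈}; e₈ ∈ this set.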